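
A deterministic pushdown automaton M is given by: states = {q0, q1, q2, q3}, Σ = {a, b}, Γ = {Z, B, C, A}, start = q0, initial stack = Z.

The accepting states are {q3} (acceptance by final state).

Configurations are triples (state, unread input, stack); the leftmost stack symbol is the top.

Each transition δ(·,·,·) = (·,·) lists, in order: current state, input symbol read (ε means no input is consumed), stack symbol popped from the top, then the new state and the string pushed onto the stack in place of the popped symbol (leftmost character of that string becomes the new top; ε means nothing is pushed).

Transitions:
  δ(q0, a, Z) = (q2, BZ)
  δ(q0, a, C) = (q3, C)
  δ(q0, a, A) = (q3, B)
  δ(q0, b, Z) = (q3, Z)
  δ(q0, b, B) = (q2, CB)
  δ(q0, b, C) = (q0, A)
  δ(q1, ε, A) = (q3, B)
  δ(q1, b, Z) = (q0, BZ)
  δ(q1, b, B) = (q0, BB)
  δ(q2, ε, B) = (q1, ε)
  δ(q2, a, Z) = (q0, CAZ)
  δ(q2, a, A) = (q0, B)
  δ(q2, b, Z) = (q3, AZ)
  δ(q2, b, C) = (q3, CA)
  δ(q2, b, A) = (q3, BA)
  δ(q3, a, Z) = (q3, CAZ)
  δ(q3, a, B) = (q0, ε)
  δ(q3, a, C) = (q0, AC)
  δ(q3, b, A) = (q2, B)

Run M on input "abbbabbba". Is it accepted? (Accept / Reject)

(q0, abbbabbba, Z)
  read a, top Z: go to q2, push BZ → (q2, bbbabbba, BZ)
  ε-move, top B: go to q1, push ε → (q1, bbbabbba, Z)
  read b, top Z: go to q0, push BZ → (q0, bbabbba, BZ)
  read b, top B: go to q2, push CB → (q2, babbba, CBZ)
  read b, top C: go to q3, push CA → (q3, abbba, CABZ)
  read a, top C: go to q0, push AC → (q0, bbba, ACABZ)
No transition applies at (q0, bbba, ACABZ); input not fully consumed.

Reject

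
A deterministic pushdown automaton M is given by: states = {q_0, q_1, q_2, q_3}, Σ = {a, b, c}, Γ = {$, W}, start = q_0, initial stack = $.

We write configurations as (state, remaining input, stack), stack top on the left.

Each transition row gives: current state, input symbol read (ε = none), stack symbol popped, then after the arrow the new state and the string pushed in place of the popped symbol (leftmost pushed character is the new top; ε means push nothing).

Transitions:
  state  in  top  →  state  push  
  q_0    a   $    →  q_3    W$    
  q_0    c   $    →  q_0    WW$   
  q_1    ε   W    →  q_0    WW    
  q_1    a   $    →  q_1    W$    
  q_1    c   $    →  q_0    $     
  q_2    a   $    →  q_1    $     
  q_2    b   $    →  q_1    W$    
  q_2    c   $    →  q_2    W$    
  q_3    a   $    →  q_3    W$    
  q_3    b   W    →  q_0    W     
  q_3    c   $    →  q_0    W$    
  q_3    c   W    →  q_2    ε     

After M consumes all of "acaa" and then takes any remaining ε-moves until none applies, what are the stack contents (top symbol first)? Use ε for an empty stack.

WW$

(q_0, acaa, $) ⊢ (q_3, caa, W$) ⊢ (q_2, aa, $) ⊢ (q_1, a, $) ⊢ (q_1, ε, W$) ⊢ (q_0, ε, WW$)
All input consumed in state q_0 with stack WW$.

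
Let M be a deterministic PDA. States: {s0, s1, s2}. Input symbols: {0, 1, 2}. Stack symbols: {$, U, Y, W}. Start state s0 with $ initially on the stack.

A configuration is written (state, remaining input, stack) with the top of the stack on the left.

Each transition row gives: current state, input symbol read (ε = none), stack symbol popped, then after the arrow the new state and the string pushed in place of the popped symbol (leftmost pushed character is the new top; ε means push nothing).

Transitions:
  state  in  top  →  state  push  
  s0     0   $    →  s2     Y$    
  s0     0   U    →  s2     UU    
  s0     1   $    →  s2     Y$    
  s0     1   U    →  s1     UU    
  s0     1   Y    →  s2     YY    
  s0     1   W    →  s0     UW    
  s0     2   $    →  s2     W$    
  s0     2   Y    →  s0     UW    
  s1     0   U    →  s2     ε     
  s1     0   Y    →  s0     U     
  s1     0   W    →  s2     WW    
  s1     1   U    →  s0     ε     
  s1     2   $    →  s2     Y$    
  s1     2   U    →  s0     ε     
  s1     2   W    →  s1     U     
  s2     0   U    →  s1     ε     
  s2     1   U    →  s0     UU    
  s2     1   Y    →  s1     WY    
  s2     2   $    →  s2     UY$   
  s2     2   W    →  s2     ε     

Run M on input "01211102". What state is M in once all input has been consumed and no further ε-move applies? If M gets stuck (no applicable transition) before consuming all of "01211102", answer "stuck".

(s0, 01211102, $) ⊢ (s2, 1211102, Y$) ⊢ (s1, 211102, WY$) ⊢ (s1, 11102, UY$) ⊢ (s0, 1102, Y$) ⊢ (s2, 102, YY$) ⊢ (s1, 02, WYY$) ⊢ (s2, 2, WWYY$) ⊢ (s2, ε, WYY$)
All input consumed; M is in state s2.

s2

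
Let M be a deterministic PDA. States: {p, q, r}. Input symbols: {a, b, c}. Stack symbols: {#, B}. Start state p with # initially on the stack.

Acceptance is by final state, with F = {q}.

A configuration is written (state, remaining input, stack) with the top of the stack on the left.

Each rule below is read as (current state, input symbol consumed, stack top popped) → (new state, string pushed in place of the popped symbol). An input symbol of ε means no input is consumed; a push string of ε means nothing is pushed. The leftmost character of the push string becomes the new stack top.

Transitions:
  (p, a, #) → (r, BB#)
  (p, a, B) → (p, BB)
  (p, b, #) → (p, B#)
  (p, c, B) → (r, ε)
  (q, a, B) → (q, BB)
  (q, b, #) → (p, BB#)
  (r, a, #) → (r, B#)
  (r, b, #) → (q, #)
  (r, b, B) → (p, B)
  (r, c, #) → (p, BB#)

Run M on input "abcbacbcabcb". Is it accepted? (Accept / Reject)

Accept

(p, abcbacbcabcb, #)
  read a, top #: go to r, push BB# → (r, bcbacbcabcb, BB#)
  read b, top B: go to p, push B → (p, cbacbcabcb, BB#)
  read c, top B: go to r, push ε → (r, bacbcabcb, B#)
  read b, top B: go to p, push B → (p, acbcabcb, B#)
  read a, top B: go to p, push BB → (p, cbcabcb, BB#)
  read c, top B: go to r, push ε → (r, bcabcb, B#)
  read b, top B: go to p, push B → (p, cabcb, B#)
  read c, top B: go to r, push ε → (r, abcb, #)
  read a, top #: go to r, push B# → (r, bcb, B#)
  read b, top B: go to p, push B → (p, cb, B#)
  read c, top B: go to r, push ε → (r, b, #)
  read b, top #: go to q, push # → (q, ε, #)
All input consumed; state q ∈ F.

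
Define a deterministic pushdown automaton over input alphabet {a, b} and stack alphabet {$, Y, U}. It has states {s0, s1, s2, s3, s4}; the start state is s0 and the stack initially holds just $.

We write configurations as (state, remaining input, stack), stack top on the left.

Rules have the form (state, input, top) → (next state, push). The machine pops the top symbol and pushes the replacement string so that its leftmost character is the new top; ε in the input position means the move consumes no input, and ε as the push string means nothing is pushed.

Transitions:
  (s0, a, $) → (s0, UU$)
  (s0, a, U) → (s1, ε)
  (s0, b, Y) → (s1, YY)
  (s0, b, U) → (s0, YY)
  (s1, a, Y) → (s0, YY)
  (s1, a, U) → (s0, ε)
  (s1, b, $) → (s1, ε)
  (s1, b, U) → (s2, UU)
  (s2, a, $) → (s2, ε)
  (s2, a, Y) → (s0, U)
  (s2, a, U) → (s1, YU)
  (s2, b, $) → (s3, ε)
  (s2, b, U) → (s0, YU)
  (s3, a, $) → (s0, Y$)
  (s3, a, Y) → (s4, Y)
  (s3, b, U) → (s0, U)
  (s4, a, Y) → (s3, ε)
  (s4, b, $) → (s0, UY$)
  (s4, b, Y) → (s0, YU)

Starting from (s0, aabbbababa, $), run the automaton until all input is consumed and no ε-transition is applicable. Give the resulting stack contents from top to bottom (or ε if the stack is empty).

(s0, aabbbababa, $)
  read a, top $: go to s0, push UU$ → (s0, abbbababa, UU$)
  read a, top U: go to s1, push ε → (s1, bbbababa, U$)
  read b, top U: go to s2, push UU → (s2, bbababa, UU$)
  read b, top U: go to s0, push YU → (s0, bababa, YUU$)
  read b, top Y: go to s1, push YY → (s1, ababa, YYUU$)
  read a, top Y: go to s0, push YY → (s0, baba, YYYUU$)
  read b, top Y: go to s1, push YY → (s1, aba, YYYYUU$)
  read a, top Y: go to s0, push YY → (s0, ba, YYYYYUU$)
  read b, top Y: go to s1, push YY → (s1, a, YYYYYYUU$)
  read a, top Y: go to s0, push YY → (s0, ε, YYYYYYYUU$)
All input consumed in state s0 with stack YYYYYYYUU$.

YYYYYYYUU$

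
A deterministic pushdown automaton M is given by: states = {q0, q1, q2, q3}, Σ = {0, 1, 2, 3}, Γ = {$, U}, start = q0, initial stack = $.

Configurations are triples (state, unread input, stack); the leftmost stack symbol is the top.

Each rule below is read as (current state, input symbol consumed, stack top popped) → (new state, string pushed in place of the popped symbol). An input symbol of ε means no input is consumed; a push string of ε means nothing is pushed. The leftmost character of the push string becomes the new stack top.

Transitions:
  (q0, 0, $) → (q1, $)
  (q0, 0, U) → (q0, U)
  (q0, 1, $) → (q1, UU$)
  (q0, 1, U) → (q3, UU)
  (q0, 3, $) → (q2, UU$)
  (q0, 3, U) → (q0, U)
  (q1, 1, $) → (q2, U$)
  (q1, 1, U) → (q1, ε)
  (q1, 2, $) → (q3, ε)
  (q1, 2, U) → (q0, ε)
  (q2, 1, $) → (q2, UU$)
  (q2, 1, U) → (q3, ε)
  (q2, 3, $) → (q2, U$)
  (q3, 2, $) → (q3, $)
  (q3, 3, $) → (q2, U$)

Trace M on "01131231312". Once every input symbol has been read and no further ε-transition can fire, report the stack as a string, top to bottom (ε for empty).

$

(q0, 01131231312, $) ⊢ (q1, 1131231312, $) ⊢ (q2, 131231312, U$) ⊢ (q3, 31231312, $) ⊢ (q2, 1231312, U$) ⊢ (q3, 231312, $) ⊢ (q3, 31312, $) ⊢ (q2, 1312, U$) ⊢ (q3, 312, $) ⊢ (q2, 12, U$) ⊢ (q3, 2, $) ⊢ (q3, ε, $)
All input consumed in state q3 with stack $.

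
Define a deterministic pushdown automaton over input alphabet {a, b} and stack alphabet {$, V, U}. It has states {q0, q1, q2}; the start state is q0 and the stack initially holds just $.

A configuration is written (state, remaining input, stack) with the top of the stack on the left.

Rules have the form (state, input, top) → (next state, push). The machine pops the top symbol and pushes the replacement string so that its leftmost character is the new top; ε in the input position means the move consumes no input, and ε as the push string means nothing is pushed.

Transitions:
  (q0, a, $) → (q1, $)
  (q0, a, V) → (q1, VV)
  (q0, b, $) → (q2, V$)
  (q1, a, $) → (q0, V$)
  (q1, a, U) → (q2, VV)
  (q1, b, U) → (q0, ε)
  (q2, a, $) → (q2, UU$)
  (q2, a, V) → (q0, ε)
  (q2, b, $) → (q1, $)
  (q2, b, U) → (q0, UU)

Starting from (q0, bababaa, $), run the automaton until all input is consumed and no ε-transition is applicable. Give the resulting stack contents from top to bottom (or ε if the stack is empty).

$

(q0, bababaa, $) ⊢ (q2, ababaa, V$) ⊢ (q0, babaa, $) ⊢ (q2, abaa, V$) ⊢ (q0, baa, $) ⊢ (q2, aa, V$) ⊢ (q0, a, $) ⊢ (q1, ε, $)
All input consumed in state q1 with stack $.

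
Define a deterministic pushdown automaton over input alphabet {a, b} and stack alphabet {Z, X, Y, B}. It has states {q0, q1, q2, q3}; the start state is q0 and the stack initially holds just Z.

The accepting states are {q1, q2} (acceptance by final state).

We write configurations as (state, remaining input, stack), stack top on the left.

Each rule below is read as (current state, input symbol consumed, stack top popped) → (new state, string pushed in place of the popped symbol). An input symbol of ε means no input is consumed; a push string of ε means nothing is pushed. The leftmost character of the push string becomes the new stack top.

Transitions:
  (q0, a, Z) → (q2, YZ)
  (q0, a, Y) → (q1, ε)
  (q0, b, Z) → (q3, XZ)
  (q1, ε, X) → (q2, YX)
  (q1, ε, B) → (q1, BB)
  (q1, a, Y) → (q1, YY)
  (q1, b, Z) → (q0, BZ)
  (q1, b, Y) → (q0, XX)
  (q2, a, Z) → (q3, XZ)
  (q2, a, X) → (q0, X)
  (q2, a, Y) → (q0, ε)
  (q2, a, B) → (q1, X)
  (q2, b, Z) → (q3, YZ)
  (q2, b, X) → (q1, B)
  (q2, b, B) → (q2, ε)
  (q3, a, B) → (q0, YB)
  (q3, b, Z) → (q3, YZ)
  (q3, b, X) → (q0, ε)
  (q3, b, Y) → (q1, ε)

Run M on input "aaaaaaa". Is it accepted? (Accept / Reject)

Accept

(q0, aaaaaaa, Z)
  read a, top Z: go to q2, push YZ → (q2, aaaaaa, YZ)
  read a, top Y: go to q0, push ε → (q0, aaaaa, Z)
  read a, top Z: go to q2, push YZ → (q2, aaaa, YZ)
  read a, top Y: go to q0, push ε → (q0, aaa, Z)
  read a, top Z: go to q2, push YZ → (q2, aa, YZ)
  read a, top Y: go to q0, push ε → (q0, a, Z)
  read a, top Z: go to q2, push YZ → (q2, ε, YZ)
All input consumed; state q2 ∈ F.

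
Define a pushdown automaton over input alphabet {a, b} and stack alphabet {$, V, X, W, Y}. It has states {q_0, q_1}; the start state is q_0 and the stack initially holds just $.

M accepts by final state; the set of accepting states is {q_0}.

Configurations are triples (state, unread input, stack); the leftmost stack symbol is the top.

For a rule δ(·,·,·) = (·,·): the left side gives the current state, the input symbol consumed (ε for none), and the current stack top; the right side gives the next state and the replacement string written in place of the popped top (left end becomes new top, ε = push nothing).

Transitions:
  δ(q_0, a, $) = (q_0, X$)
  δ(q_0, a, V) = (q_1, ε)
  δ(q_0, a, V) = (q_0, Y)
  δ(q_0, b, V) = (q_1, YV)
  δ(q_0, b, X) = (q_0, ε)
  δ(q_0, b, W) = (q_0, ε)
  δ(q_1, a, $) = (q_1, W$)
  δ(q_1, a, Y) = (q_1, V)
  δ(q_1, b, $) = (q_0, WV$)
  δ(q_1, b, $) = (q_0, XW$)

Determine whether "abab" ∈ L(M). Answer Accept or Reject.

Accept

One accepting computation: (q_0, abab, $) ⊢ (q_0, bab, X$) ⊢ (q_0, ab, $) ⊢ (q_0, b, X$) ⊢ (q_0, ε, $)
All input consumed and state q_0 ∈ F.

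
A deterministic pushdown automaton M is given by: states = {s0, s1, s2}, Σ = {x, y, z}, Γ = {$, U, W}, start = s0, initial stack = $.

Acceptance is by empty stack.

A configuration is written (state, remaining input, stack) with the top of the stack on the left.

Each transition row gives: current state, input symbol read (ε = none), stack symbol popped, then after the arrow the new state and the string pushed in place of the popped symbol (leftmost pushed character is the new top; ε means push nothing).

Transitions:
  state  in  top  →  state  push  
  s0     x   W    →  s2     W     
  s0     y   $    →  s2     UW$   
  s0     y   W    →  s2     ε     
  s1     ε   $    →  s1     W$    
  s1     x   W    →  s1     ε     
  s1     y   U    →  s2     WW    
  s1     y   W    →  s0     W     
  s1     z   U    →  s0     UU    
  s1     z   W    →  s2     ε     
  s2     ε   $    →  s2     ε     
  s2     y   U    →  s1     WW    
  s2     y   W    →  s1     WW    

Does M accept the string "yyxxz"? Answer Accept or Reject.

Accept

(s0, yyxxz, $)
  read y, top $: go to s2, push UW$ → (s2, yxxz, UW$)
  read y, top U: go to s1, push WW → (s1, xxz, WWW$)
  read x, top W: go to s1, push ε → (s1, xz, WW$)
  read x, top W: go to s1, push ε → (s1, z, W$)
  read z, top W: go to s2, push ε → (s2, ε, $)
  ε-move, top $: go to s2, push ε → (s2, ε, ε)
All input consumed and the stack is empty.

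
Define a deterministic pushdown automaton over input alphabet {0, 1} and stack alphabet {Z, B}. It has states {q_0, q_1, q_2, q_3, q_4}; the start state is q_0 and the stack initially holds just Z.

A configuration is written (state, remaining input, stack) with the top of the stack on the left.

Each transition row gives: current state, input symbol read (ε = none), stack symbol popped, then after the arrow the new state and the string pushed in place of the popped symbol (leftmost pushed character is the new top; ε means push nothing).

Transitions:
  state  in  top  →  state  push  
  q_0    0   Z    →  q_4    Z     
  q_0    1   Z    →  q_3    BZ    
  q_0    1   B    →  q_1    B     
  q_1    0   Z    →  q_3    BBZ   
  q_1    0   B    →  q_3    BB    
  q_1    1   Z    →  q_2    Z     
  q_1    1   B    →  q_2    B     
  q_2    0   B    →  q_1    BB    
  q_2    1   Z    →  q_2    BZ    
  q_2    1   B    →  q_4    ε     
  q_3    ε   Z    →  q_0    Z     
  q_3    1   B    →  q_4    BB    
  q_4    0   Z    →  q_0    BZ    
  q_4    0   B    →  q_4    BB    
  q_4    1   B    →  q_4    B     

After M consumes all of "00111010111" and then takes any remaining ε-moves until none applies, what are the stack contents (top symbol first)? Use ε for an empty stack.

(q_0, 00111010111, Z) ⊢ (q_4, 0111010111, Z) ⊢ (q_0, 111010111, BZ) ⊢ (q_1, 11010111, BZ) ⊢ (q_2, 1010111, BZ) ⊢ (q_4, 010111, Z) ⊢ (q_0, 10111, BZ) ⊢ (q_1, 0111, BZ) ⊢ (q_3, 111, BBZ) ⊢ (q_4, 11, BBBZ) ⊢ (q_4, 1, BBBZ) ⊢ (q_4, ε, BBBZ)
All input consumed in state q_4 with stack BBBZ.

BBBZ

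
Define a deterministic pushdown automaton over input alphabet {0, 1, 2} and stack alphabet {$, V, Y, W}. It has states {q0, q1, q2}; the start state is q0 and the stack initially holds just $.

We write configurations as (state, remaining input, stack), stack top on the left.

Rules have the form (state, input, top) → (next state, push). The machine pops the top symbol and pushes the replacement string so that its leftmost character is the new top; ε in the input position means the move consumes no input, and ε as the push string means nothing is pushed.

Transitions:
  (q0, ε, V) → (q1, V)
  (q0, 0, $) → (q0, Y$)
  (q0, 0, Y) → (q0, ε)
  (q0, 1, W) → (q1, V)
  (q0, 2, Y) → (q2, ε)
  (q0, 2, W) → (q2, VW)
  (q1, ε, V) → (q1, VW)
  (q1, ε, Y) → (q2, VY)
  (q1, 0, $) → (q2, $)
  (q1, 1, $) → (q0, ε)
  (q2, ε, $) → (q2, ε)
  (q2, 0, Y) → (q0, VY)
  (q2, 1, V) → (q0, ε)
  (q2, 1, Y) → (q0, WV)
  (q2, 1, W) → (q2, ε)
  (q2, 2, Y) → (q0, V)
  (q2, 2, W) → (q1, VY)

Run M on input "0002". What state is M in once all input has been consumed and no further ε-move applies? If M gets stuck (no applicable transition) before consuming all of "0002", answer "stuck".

q2

(q0, 0002, $) ⊢ (q0, 002, Y$) ⊢ (q0, 02, $) ⊢ (q0, 2, Y$) ⊢ (q2, ε, $) ⊢ (q2, ε, ε)
All input consumed; M is in state q2.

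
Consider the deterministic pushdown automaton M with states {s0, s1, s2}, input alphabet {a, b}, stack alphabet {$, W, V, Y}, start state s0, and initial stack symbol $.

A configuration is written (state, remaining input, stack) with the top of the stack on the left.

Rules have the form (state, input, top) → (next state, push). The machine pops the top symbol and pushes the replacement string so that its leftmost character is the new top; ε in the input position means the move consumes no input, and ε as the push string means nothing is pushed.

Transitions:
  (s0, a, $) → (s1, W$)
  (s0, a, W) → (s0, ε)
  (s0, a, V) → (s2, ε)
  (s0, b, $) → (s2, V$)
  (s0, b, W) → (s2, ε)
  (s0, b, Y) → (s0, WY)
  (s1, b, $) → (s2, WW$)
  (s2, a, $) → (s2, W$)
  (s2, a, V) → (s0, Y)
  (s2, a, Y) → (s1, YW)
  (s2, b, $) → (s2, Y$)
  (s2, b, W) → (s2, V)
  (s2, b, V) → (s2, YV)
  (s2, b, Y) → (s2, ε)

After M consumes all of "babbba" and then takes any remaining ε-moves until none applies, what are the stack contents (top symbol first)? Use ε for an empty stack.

W$

(s0, babbba, $) ⊢ (s2, abbba, V$) ⊢ (s0, bbba, Y$) ⊢ (s0, bba, WY$) ⊢ (s2, ba, Y$) ⊢ (s2, a, $) ⊢ (s2, ε, W$)
All input consumed in state s2 with stack W$.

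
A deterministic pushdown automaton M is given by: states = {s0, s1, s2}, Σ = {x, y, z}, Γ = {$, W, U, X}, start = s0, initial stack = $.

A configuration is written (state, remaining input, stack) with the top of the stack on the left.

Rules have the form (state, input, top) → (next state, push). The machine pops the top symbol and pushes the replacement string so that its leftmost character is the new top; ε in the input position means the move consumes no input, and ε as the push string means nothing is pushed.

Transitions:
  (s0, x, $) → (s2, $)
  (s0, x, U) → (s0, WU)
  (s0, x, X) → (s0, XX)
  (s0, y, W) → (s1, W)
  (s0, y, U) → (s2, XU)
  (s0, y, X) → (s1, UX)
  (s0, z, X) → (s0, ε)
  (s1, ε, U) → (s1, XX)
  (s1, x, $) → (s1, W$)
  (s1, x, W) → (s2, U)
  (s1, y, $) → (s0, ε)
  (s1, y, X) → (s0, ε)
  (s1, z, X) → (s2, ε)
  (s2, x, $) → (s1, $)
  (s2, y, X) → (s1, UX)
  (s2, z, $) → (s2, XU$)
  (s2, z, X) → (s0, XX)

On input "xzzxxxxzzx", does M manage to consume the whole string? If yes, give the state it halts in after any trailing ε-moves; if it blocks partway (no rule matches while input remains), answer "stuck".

s0

(s0, xzzxxxxzzx, $) ⊢ (s2, zzxxxxzzx, $) ⊢ (s2, zxxxxzzx, XU$) ⊢ (s0, xxxxzzx, XXU$) ⊢ (s0, xxxzzx, XXXU$) ⊢ (s0, xxzzx, XXXXU$) ⊢ (s0, xzzx, XXXXXU$) ⊢ (s0, zzx, XXXXXXU$) ⊢ (s0, zx, XXXXXU$) ⊢ (s0, x, XXXXU$) ⊢ (s0, ε, XXXXXU$)
All input consumed; M is in state s0.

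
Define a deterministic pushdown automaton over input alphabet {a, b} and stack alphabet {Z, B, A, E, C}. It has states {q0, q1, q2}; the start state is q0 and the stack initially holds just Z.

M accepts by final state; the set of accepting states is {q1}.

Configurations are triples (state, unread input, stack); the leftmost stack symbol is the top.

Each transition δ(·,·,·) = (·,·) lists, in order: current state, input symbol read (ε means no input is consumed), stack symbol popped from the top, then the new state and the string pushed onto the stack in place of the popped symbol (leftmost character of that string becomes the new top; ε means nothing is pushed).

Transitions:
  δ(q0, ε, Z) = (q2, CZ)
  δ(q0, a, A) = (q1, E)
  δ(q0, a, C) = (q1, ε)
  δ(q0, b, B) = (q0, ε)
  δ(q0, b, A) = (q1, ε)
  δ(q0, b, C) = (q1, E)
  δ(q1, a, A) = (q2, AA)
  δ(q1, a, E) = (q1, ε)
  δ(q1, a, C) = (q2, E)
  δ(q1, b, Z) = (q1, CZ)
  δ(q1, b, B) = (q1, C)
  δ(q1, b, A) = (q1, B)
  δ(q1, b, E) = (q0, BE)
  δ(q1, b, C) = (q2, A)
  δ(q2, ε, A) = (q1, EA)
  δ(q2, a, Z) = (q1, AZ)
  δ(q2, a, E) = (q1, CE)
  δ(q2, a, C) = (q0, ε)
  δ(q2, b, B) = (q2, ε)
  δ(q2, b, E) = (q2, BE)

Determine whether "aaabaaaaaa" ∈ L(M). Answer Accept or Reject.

Reject

(q0, aaabaaaaaa, Z)
  ε-move, top Z: go to q2, push CZ → (q2, aaabaaaaaa, CZ)
  read a, top C: go to q0, push ε → (q0, aabaaaaaa, Z)
  ε-move, top Z: go to q2, push CZ → (q2, aabaaaaaa, CZ)
  read a, top C: go to q0, push ε → (q0, abaaaaaa, Z)
  ε-move, top Z: go to q2, push CZ → (q2, abaaaaaa, CZ)
  read a, top C: go to q0, push ε → (q0, baaaaaa, Z)
  ε-move, top Z: go to q2, push CZ → (q2, baaaaaa, CZ)
No transition applies at (q2, baaaaaa, CZ); input not fully consumed.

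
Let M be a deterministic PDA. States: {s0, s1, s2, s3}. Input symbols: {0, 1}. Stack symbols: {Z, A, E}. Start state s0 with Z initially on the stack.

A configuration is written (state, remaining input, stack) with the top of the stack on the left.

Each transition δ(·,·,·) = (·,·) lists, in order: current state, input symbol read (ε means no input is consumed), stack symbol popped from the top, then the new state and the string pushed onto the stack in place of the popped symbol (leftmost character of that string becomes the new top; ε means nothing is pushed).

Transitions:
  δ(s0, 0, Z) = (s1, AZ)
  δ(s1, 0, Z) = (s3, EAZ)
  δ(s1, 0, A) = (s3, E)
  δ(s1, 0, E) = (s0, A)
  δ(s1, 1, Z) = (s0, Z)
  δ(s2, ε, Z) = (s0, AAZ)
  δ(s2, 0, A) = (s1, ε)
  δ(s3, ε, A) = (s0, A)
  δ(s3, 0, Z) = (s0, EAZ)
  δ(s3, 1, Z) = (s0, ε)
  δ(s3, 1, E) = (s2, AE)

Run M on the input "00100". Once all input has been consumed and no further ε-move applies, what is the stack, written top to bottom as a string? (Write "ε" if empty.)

(s0, 00100, Z)
  read 0, top Z: go to s1, push AZ → (s1, 0100, AZ)
  read 0, top A: go to s3, push E → (s3, 100, EZ)
  read 1, top E: go to s2, push AE → (s2, 00, AEZ)
  read 0, top A: go to s1, push ε → (s1, 0, EZ)
  read 0, top E: go to s0, push A → (s0, ε, AZ)
All input consumed in state s0 with stack AZ.

AZ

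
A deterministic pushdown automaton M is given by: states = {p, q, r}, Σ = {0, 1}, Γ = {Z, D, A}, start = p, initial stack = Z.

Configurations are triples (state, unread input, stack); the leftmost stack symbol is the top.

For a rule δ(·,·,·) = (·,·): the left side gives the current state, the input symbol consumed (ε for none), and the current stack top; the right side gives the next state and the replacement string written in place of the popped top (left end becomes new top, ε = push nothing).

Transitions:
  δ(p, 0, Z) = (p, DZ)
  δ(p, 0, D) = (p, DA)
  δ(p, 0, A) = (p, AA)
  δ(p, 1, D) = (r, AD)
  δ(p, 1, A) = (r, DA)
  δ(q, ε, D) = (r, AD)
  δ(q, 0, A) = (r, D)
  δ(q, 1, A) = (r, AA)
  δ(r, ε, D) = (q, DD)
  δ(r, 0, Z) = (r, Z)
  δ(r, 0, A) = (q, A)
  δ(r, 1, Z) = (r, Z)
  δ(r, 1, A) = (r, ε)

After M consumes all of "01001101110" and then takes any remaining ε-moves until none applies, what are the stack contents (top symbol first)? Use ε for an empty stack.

(p, 01001101110, Z)
  read 0, top Z: go to p, push DZ → (p, 1001101110, DZ)
  read 1, top D: go to r, push AD → (r, 001101110, ADZ)
  read 0, top A: go to q, push A → (q, 01101110, ADZ)
  read 0, top A: go to r, push D → (r, 1101110, DDZ)
  ε-move, top D: go to q, push DD → (q, 1101110, DDDZ)
  ε-move, top D: go to r, push AD → (r, 1101110, ADDDZ)
  read 1, top A: go to r, push ε → (r, 101110, DDDZ)
  ε-move, top D: go to q, push DD → (q, 101110, DDDDZ)
  ε-move, top D: go to r, push AD → (r, 101110, ADDDDZ)
  read 1, top A: go to r, push ε → (r, 01110, DDDDZ)
  ε-move, top D: go to q, push DD → (q, 01110, DDDDDZ)
  ε-move, top D: go to r, push AD → (r, 01110, ADDDDDZ)
  read 0, top A: go to q, push A → (q, 1110, ADDDDDZ)
  read 1, top A: go to r, push AA → (r, 110, AADDDDDZ)
  read 1, top A: go to r, push ε → (r, 10, ADDDDDZ)
  read 1, top A: go to r, push ε → (r, 0, DDDDDZ)
  ε-move, top D: go to q, push DD → (q, 0, DDDDDDZ)
  ε-move, top D: go to r, push AD → (r, 0, ADDDDDDZ)
  read 0, top A: go to q, push A → (q, ε, ADDDDDDZ)
All input consumed in state q with stack ADDDDDDZ.

ADDDDDDZ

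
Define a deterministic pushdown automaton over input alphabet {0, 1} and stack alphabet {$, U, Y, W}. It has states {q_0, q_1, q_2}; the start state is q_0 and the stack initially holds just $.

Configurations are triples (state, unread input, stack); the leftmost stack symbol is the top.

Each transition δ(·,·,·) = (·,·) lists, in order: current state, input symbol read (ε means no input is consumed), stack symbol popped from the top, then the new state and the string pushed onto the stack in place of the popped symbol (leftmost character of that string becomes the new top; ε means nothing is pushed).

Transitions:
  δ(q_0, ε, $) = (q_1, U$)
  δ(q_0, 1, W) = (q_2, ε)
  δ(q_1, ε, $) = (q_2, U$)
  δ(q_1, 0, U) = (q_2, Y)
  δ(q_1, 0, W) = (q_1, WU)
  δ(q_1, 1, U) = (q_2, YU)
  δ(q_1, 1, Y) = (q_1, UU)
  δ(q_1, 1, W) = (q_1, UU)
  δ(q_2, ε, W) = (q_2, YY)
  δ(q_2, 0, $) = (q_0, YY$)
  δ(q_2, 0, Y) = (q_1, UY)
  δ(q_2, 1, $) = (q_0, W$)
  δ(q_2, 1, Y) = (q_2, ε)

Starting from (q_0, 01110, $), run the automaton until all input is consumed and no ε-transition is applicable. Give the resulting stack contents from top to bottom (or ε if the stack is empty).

(q_0, 01110, $)
  ε-move, top $: go to q_1, push U$ → (q_1, 01110, U$)
  read 0, top U: go to q_2, push Y → (q_2, 1110, Y$)
  read 1, top Y: go to q_2, push ε → (q_2, 110, $)
  read 1, top $: go to q_0, push W$ → (q_0, 10, W$)
  read 1, top W: go to q_2, push ε → (q_2, 0, $)
  read 0, top $: go to q_0, push YY$ → (q_0, ε, YY$)
All input consumed in state q_0 with stack YY$.

YY$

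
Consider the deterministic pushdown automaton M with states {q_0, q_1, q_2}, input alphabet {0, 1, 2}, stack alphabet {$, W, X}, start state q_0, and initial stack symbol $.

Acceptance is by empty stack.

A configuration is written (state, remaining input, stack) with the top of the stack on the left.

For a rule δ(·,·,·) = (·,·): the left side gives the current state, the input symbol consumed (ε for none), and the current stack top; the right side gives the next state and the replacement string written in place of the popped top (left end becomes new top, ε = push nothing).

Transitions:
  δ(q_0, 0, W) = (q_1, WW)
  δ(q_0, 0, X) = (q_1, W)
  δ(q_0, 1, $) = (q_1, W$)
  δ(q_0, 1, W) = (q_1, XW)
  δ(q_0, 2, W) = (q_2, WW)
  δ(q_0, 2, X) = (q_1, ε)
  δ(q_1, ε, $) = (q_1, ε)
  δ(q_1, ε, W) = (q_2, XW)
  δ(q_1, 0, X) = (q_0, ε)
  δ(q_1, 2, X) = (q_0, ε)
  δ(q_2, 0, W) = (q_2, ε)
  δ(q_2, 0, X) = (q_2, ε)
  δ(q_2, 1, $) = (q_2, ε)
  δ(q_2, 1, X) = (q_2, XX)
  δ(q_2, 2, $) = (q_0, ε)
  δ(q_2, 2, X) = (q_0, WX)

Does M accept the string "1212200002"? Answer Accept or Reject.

Accept

(q_0, 1212200002, $)
  read 1, top $: go to q_1, push W$ → (q_1, 212200002, W$)
  ε-move, top W: go to q_2, push XW → (q_2, 212200002, XW$)
  read 2, top X: go to q_0, push WX → (q_0, 12200002, WXW$)
  read 1, top W: go to q_1, push XW → (q_1, 2200002, XWXW$)
  read 2, top X: go to q_0, push ε → (q_0, 200002, WXW$)
  read 2, top W: go to q_2, push WW → (q_2, 00002, WWXW$)
  read 0, top W: go to q_2, push ε → (q_2, 0002, WXW$)
  read 0, top W: go to q_2, push ε → (q_2, 002, XW$)
  read 0, top X: go to q_2, push ε → (q_2, 02, W$)
  read 0, top W: go to q_2, push ε → (q_2, 2, $)
  read 2, top $: go to q_0, push ε → (q_0, ε, ε)
All input consumed and the stack is empty.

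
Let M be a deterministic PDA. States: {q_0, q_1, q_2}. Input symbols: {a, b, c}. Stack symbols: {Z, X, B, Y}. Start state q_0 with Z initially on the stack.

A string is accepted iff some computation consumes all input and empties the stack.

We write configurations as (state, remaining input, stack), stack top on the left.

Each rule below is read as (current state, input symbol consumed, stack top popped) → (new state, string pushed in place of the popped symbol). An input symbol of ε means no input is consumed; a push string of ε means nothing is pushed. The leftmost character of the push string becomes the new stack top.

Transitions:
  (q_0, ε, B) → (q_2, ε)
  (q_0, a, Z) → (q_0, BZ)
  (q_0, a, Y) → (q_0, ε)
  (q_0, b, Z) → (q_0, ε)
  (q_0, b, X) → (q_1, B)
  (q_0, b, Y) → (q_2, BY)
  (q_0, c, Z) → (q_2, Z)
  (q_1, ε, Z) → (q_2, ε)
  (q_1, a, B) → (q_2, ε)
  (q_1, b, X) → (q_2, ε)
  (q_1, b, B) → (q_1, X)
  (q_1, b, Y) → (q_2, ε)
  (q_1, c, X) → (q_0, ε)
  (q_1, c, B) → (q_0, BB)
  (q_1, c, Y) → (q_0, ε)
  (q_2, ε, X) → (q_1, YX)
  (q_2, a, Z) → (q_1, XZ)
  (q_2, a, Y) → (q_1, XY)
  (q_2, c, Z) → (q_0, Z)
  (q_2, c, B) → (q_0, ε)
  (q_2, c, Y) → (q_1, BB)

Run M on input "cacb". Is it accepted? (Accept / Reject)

(q_0, cacb, Z)
  read c, top Z: go to q_2, push Z → (q_2, acb, Z)
  read a, top Z: go to q_1, push XZ → (q_1, cb, XZ)
  read c, top X: go to q_0, push ε → (q_0, b, Z)
  read b, top Z: go to q_0, push ε → (q_0, ε, ε)
All input consumed and the stack is empty.

Accept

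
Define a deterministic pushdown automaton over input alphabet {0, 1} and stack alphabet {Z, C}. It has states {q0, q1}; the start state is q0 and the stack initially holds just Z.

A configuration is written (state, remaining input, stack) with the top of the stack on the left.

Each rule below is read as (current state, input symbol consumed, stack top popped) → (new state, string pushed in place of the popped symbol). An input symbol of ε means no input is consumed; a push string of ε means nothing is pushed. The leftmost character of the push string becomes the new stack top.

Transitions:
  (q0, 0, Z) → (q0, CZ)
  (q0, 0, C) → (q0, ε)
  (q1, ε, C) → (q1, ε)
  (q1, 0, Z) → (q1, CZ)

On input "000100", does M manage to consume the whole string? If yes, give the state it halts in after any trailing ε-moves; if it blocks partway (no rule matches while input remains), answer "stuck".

(q0, 000100, Z)
  read 0, top Z: go to q0, push CZ → (q0, 00100, CZ)
  read 0, top C: go to q0, push ε → (q0, 0100, Z)
  read 0, top Z: go to q0, push CZ → (q0, 100, CZ)
No transition for (q0, 1, top C); M blocks with input 100 remaining.

stuck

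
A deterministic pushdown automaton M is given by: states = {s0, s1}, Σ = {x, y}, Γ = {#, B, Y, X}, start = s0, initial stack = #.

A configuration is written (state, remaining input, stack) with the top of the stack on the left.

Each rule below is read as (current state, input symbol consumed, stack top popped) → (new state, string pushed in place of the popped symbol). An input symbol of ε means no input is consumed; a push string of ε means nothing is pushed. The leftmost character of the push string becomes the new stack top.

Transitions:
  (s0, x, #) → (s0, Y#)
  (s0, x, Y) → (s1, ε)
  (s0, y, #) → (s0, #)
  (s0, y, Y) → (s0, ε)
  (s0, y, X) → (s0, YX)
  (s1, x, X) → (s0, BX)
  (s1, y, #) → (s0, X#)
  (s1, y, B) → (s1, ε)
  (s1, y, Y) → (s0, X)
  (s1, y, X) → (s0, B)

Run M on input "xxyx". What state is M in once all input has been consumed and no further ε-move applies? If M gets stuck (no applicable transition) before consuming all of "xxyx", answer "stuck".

(s0, xxyx, #)
  read x, top #: go to s0, push Y# → (s0, xyx, Y#)
  read x, top Y: go to s1, push ε → (s1, yx, #)
  read y, top #: go to s0, push X# → (s0, x, X#)
No transition for (s0, x, top X); M blocks with input x remaining.

stuck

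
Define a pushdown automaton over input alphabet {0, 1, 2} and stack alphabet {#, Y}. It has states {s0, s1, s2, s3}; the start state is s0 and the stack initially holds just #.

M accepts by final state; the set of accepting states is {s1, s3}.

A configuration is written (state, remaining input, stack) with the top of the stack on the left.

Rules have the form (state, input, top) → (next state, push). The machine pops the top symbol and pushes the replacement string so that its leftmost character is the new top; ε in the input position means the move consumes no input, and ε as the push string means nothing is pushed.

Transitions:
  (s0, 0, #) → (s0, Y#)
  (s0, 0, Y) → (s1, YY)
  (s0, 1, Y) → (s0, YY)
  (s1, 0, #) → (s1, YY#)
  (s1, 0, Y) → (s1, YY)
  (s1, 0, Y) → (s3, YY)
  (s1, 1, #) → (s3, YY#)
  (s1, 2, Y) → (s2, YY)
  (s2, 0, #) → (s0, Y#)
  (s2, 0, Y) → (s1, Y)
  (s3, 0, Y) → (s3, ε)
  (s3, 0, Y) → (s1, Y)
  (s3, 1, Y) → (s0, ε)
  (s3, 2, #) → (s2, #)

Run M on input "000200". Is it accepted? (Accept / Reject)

Accept

One accepting computation: (s0, 000200, #) ⊢ (s0, 00200, Y#) ⊢ (s1, 0200, YY#) ⊢ (s1, 200, YYY#) ⊢ (s2, 00, YYYY#) ⊢ (s1, 0, YYYY#) ⊢ (s1, ε, YYYYY#)
All input consumed and state s1 ∈ F.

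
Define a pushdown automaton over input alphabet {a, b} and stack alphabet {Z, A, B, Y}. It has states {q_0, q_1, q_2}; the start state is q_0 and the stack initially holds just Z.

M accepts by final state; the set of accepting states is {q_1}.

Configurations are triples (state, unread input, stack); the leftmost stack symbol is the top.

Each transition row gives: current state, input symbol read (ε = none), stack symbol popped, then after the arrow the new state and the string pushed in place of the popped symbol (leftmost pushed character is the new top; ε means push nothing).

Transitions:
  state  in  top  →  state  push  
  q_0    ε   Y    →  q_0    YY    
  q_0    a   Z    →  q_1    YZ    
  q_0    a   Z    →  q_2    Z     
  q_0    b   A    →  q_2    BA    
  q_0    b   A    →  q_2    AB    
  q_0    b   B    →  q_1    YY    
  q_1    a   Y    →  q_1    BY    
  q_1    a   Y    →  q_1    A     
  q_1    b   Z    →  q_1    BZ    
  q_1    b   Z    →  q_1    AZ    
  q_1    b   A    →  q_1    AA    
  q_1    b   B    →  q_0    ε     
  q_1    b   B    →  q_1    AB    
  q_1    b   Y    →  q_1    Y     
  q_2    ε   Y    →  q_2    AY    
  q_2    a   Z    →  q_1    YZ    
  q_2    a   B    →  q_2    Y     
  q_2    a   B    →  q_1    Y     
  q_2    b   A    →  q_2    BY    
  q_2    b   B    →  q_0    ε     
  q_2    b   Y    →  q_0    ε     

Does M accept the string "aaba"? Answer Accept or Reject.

Accept

One accepting computation: (q_0, aaba, Z) ⊢ (q_2, aba, Z) ⊢ (q_1, ba, YZ) ⊢ (q_1, a, YZ) ⊢ (q_1, ε, BYZ)
All input consumed and state q_1 ∈ F.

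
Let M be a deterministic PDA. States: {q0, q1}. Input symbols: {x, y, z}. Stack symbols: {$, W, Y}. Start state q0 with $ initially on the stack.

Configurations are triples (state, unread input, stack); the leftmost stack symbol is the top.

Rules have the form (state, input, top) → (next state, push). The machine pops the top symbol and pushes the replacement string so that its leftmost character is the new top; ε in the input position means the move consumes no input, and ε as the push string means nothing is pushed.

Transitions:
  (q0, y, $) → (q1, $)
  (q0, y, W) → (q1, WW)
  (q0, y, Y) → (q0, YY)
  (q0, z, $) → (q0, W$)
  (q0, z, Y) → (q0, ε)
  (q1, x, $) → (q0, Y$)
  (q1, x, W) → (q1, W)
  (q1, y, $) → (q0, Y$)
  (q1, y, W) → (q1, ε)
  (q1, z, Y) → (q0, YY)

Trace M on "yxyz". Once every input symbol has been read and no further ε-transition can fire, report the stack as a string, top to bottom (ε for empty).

Y$

(q0, yxyz, $)
  read y, top $: go to q1, push $ → (q1, xyz, $)
  read x, top $: go to q0, push Y$ → (q0, yz, Y$)
  read y, top Y: go to q0, push YY → (q0, z, YY$)
  read z, top Y: go to q0, push ε → (q0, ε, Y$)
All input consumed in state q0 with stack Y$.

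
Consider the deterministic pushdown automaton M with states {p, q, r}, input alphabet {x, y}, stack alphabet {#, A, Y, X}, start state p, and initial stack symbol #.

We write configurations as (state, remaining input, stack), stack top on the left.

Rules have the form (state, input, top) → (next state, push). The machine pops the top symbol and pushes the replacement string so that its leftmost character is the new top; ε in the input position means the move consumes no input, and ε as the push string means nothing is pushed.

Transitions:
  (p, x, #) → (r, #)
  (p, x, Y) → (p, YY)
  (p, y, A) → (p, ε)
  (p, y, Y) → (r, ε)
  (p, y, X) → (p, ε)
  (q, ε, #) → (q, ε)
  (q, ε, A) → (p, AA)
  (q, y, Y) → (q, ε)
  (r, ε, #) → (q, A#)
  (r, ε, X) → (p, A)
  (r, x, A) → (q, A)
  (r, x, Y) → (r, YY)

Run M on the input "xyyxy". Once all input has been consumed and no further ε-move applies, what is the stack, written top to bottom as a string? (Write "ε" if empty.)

(p, xyyxy, #)
  read x, top #: go to r, push # → (r, yyxy, #)
  ε-move, top #: go to q, push A# → (q, yyxy, A#)
  ε-move, top A: go to p, push AA → (p, yyxy, AA#)
  read y, top A: go to p, push ε → (p, yxy, A#)
  read y, top A: go to p, push ε → (p, xy, #)
  read x, top #: go to r, push # → (r, y, #)
  ε-move, top #: go to q, push A# → (q, y, A#)
  ε-move, top A: go to p, push AA → (p, y, AA#)
  read y, top A: go to p, push ε → (p, ε, A#)
All input consumed in state p with stack A#.

A#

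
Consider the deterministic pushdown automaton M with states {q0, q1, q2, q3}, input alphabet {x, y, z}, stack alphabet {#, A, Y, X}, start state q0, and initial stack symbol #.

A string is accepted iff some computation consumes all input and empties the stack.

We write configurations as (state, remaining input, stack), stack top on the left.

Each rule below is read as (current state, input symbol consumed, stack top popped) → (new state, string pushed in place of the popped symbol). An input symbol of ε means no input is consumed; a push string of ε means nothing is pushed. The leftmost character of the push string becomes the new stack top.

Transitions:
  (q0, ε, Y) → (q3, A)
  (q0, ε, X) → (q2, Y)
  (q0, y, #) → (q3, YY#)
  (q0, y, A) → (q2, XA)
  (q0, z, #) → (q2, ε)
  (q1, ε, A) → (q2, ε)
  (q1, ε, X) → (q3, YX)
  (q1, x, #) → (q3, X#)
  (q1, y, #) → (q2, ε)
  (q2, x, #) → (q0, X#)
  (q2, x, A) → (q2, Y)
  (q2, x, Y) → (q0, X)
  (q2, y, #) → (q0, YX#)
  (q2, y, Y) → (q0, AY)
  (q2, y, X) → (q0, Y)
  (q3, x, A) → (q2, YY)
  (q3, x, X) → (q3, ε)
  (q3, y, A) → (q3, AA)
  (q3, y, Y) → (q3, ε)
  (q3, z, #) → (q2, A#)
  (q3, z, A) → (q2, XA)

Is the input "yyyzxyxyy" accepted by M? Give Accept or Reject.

Reject

(q0, yyyzxyxyy, #)
  read y, top #: go to q3, push YY# → (q3, yyzxyxyy, YY#)
  read y, top Y: go to q3, push ε → (q3, yzxyxyy, Y#)
  read y, top Y: go to q3, push ε → (q3, zxyxyy, #)
  read z, top #: go to q2, push A# → (q2, xyxyy, A#)
  read x, top A: go to q2, push Y → (q2, yxyy, Y#)
  read y, top Y: go to q0, push AY → (q0, xyy, AY#)
No transition applies at (q0, xyy, AY#); input not fully consumed.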